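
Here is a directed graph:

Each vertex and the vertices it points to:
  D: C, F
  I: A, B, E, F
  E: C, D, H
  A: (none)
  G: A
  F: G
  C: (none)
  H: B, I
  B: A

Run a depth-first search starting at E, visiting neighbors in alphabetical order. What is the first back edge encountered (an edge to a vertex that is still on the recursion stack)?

I->E

DFS from E (visiting neighbors in alphabetical order); mark gray on enter, black on exit:
E gray
  C gray
  C black
  D gray
    D→C: C black — skip
    F gray
      G gray
        A gray
        A black
      G black
    F black
  D black
  H gray
    B gray
      B→A: A black — skip
    B black
    I gray
      I→A: A black — skip
      I→B: B black — skip
      I→E: E is gray → back edge
First back edge: I → E.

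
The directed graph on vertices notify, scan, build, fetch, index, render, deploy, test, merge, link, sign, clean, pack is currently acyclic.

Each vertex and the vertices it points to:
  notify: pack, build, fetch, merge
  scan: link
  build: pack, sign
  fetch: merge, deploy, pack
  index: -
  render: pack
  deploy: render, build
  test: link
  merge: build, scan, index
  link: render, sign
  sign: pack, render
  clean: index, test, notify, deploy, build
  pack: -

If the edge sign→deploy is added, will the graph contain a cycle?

Yes

Adding sign→deploy creates a cycle iff deploy can already reach sign.
Path from deploy: deploy → build → sign.
So deploy → … → sign → deploy is a cycle.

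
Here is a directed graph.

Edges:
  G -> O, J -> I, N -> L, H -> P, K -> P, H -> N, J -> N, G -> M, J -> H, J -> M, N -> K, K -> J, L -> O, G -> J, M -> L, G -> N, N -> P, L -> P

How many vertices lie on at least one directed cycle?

4

A vertex is on a directed cycle iff it belongs to a strongly connected component of size ≥ 2 (or has a self-loop).
The vertices on cycles are {H, J, K, N} — 4 in total.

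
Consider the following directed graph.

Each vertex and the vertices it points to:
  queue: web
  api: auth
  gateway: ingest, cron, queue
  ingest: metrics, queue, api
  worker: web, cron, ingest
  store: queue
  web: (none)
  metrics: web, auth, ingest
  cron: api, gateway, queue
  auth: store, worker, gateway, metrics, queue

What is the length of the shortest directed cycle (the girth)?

2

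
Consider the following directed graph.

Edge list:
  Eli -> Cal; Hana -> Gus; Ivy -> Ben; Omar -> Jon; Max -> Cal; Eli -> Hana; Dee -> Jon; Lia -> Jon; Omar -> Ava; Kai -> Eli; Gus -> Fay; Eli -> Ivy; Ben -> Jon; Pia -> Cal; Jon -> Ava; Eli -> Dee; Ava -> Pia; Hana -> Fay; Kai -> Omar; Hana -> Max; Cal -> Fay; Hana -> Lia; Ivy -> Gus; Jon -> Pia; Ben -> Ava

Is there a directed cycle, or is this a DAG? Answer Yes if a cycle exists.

DFS with white/gray/black marking, starting from Pia:
Pia gray
  Cal gray
    Fay gray
    Fay black
  Cal black
Pia black
Kai gray
  Omar gray
    Ava gray
      Ava→Pia: Pia black — skip
    Ava black
    Jon gray
      Jon→Pia: Pia black — skip
      Jon→Ava: Ava black — skip
    Jon black
  Omar black
  Eli gray
    Ivy gray
      Ben gray
        Ben→Jon: Jon black — skip
        Ben→Ava: Ava black — skip
      Ben black
      Gus gray
        Gus→Fay: Fay black — skip
      Gus black
    Ivy black
    Hana gray
      Hana→Fay: Fay black — skip
      Lia gray
        Lia→Jon: Jon black — skip
      Lia black
      Max gray
        Max→Cal: Cal black — skip
      Max black
      Hana→Gus: Gus black — skip
    Hana black
    Dee gray
      Dee→Jon: Jon black — skip
    Dee black
    Eli→Cal: Cal black — skip
  Eli black
Kai black
Every edge goes to a white or black vertex — no back edge, so the graph is acyclic.

No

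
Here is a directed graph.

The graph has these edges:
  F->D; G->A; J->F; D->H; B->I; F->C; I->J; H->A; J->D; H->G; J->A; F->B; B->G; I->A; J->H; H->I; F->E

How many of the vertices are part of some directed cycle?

A vertex is on a directed cycle iff it belongs to a strongly connected component of size ≥ 2 (or has a self-loop).
The vertices on cycles are {B, D, F, H, I, J} — 6 in total.

6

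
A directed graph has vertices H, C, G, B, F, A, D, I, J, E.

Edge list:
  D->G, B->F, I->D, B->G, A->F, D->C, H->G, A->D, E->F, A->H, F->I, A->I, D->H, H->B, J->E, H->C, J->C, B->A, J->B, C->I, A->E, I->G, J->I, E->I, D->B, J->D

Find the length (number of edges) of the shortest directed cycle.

3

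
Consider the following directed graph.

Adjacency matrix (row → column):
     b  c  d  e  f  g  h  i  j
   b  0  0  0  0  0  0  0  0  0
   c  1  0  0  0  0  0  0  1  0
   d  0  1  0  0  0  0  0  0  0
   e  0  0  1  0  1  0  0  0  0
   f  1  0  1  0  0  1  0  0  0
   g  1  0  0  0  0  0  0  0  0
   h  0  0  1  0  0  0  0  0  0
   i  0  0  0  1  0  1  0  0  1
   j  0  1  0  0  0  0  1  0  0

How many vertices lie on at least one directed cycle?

A vertex is on a directed cycle iff it belongs to a strongly connected component of size ≥ 2 (or has a self-loop).
The vertices on cycles are {c, d, e, f, h, i, j} — 7 in total.

7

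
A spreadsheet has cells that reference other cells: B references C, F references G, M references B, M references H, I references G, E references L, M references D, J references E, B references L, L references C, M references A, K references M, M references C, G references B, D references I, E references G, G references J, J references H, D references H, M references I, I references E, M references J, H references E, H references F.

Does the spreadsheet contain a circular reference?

Yes

DFS with white/gray/black marking, starting from I:
I gray
  G gray
    J gray
      E gray
        E→G: G is gray → back edge
Back edge found, so a cycle exists: G → J → E → G.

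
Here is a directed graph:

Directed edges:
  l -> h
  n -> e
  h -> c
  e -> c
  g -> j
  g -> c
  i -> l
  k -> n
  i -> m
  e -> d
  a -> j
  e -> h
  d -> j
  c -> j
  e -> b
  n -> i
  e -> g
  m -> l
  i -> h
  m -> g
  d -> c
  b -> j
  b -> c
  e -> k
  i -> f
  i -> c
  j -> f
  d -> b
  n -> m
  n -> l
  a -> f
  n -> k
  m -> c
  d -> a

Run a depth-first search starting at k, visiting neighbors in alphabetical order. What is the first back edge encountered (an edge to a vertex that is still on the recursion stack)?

e->k

DFS from k (visiting neighbors in alphabetical order); mark gray on enter, black on exit:
k gray
  n gray
    e gray
      b gray
        c gray
          j gray
            f gray
            f black
          j black
        c black
        b→j: j black — skip
      b black
      e→c: c black — skip
      d gray
        a gray
          a→f: f black — skip
          a→j: j black — skip
        a black
        d→b: b black — skip
        d→c: c black — skip
        d→j: j black — skip
      d black
      g gray
        g→c: c black — skip
        g→j: j black — skip
      g black
      h gray
        h→c: c black — skip
      h black
      e→k: k is gray → back edge
First back edge: e → k.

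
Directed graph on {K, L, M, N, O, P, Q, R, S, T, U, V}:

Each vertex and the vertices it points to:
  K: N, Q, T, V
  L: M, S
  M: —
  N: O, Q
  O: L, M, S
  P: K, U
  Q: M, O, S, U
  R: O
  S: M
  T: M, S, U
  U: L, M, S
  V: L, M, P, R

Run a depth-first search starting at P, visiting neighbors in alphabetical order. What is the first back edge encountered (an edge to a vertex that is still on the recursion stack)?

DFS from P (visiting neighbors in alphabetical order); mark gray on enter, black on exit:
P gray
  K gray
    N gray
      O gray
        L gray
          M gray
          M black
          S gray
            S→M: M black — skip
          S black
        L black
        O→M: M black — skip
        O→S: S black — skip
      O black
      Q gray
        Q→M: M black — skip
        Q→O: O black — skip
        Q→S: S black — skip
        U gray
          U→L: L black — skip
          U→M: M black — skip
          U→S: S black — skip
        U black
      Q black
    N black
    K→Q: Q black — skip
    T gray
      T→M: M black — skip
      T→S: S black — skip
      T→U: U black — skip
    T black
    V gray
      V→L: L black — skip
      V→M: M black — skip
      V→P: P is gray → back edge
First back edge: V → P.

V->P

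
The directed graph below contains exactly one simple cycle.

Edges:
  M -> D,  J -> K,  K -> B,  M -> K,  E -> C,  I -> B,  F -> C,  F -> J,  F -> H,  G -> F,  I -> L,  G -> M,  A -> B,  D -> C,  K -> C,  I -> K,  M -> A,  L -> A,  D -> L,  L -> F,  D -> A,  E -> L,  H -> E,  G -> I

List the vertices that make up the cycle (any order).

E, F, H, L

DFS with gray/black marking from F:
F gray
  H gray
    E gray
      C gray
      C black
      L gray
        A gray
          B gray
          B black
        A black
        L→F: F is gray → back edge
Back edge closes the cycle F → H → E → L → F; its vertices are {E, F, H, L}.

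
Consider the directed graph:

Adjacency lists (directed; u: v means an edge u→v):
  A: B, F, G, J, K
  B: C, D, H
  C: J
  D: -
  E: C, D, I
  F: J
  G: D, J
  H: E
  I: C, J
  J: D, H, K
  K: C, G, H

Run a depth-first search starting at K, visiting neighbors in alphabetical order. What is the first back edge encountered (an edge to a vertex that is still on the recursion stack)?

E→C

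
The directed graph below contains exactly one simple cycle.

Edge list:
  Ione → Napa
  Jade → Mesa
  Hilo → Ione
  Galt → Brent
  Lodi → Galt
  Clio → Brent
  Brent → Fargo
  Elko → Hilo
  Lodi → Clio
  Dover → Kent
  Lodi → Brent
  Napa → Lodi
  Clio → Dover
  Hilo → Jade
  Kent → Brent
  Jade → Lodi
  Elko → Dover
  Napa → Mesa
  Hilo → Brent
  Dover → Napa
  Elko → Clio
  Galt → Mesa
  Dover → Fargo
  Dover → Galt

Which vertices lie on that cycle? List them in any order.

DFS with gray/black marking from Dover:
Dover gray
  Napa gray
    Mesa gray
    Mesa black
    Lodi gray
      Galt gray
        Galt→Mesa: Mesa black — skip
        Brent gray
          Fargo gray
          Fargo black
        Brent black
      Galt black
      Clio gray
        Clio→Brent: Brent black — skip
        Clio→Dover: Dover is gray → back edge
Back edge closes the cycle Dover → Napa → Lodi → Clio → Dover; its vertices are {Clio, Lodi, Napa, Dover}.

Clio, Lodi, Napa, Dover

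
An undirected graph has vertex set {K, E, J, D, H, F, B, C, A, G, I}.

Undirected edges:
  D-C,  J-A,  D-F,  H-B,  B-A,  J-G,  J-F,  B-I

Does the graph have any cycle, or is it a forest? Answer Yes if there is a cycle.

No

DFS, tracking each vertex's parent; an edge to a visited non-parent vertex closes a cycle.
Start from B:
visit B (parent –)
  visit I (parent B)
    I–B: parent, skip
  visit A (parent B)
    visit J (parent A)
      visit F (parent J)
        visit D (parent F)
          D–F: parent, skip
          visit C (parent D)
            C–D: parent, skip
        F–J: parent, skip
      J–A: parent, skip
      visit G (parent J)
        G–J: parent, skip
    A–B: parent, skip
  visit H (parent B)
    H–B: parent, skip
visit K (parent –)
visit E (parent –)
No non-parent visited neighbor found — the graph is a forest.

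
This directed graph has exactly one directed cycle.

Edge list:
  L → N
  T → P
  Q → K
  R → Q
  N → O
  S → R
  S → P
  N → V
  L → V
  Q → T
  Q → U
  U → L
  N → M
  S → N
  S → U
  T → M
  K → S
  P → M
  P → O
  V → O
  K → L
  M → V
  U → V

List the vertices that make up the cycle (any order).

K, Q, R, S

DFS with gray/black marking from R:
R gray
  Q gray
    T gray
      P gray
        O gray
        O black
        M gray
          V gray
            V→O: O black — skip
          V black
        M black
      P black
      T→M: M black — skip
    T black
    U gray
      U→V: V black — skip
      L gray
        N gray
          N→M: M black — skip
          N→V: V black — skip
          N→O: O black — skip
        N black
        L→V: V black — skip
      L black
    U black
    K gray
      S gray
        S→R: R is gray → back edge
Back edge closes the cycle R → Q → K → S → R; its vertices are {K, Q, R, S}.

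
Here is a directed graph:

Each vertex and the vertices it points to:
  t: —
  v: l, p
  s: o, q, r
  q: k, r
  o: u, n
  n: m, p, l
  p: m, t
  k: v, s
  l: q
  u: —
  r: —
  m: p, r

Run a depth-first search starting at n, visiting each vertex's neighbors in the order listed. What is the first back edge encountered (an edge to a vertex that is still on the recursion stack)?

p→m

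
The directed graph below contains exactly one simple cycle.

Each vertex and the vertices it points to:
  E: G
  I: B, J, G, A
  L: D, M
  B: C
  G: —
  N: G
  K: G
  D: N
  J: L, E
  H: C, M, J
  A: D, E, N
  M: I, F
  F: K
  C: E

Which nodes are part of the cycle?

DFS with gray/black marking from M:
M gray
  I gray
    B gray
      C gray
        E gray
          G gray
          G black
        E black
      C black
    B black
    J gray
      L gray
        D gray
          N gray
            N→G: G black — skip
          N black
        D black
        L→M: M is gray → back edge
Back edge closes the cycle M → I → J → L → M; its vertices are {I, J, L, M}.

I, J, L, M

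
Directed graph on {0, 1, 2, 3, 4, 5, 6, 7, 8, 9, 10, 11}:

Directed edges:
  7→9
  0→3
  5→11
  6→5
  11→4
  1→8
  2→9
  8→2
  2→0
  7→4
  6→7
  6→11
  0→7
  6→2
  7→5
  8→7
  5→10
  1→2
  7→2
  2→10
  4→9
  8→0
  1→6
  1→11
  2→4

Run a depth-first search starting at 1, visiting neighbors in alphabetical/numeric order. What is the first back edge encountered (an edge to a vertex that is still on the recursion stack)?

7->2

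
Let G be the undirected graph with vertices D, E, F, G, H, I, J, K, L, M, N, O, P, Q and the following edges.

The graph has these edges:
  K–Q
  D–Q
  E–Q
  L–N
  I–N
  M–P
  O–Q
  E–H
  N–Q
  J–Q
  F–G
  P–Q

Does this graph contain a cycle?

DFS, tracking each vertex's parent; an edge to a visited non-parent vertex closes a cycle.
Start from L:
visit L (parent –)
  visit N (parent L)
    visit I (parent N)
      I–N: parent, skip
    visit Q (parent N)
      visit D (parent Q)
        D–Q: parent, skip
      visit K (parent Q)
        K–Q: parent, skip
      visit E (parent Q)
        visit H (parent E)
          H–E: parent, skip
        E–Q: parent, skip
      visit P (parent Q)
        visit M (parent P)
          M–P: parent, skip
        P–Q: parent, skip
      visit O (parent Q)
        O–Q: parent, skip
      visit J (parent Q)
        J–Q: parent, skip
      Q–N: parent, skip
    N–L: parent, skip
visit F (parent –)
  visit G (parent F)
    G–F: parent, skip
No non-parent visited neighbor found — the graph is a forest.

No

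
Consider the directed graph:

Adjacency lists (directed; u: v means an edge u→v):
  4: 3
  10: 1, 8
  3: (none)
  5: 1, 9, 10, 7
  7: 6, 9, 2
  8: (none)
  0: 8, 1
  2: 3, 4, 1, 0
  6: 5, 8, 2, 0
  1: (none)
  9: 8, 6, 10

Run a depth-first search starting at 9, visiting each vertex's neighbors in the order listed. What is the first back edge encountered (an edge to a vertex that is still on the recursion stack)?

DFS from 9 (visiting each vertex's neighbors in the order listed); mark gray on enter, black on exit:
9 gray
  8 gray
  8 black
  6 gray
    5 gray
      1 gray
      1 black
      5→9: 9 is gray → back edge
First back edge: 5 → 9.

5->9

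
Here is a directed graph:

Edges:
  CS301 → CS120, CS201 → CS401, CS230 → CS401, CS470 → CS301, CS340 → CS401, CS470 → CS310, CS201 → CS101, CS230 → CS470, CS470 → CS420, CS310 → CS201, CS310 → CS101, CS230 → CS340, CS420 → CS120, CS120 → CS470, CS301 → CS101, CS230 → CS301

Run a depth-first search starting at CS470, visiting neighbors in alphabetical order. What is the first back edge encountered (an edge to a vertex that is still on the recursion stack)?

CS120->CS470

DFS from CS470 (visiting neighbors in alphabetical order); mark gray on enter, black on exit:
CS470 gray
  CS301 gray
    CS101 gray
    CS101 black
    CS120 gray
      CS120→CS470: CS470 is gray → back edge
First back edge: CS120 → CS470.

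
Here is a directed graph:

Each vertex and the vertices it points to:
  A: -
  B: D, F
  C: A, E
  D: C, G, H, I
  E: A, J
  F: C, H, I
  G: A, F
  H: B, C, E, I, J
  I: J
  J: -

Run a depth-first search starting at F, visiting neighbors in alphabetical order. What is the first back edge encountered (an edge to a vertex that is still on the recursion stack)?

G->F

DFS from F (visiting neighbors in alphabetical order); mark gray on enter, black on exit:
F gray
  C gray
    A gray
    A black
    E gray
      E→A: A black — skip
      J gray
      J black
    E black
  C black
  H gray
    B gray
      D gray
        D→C: C black — skip
        G gray
          G→A: A black — skip
          G→F: F is gray → back edge
First back edge: G → F.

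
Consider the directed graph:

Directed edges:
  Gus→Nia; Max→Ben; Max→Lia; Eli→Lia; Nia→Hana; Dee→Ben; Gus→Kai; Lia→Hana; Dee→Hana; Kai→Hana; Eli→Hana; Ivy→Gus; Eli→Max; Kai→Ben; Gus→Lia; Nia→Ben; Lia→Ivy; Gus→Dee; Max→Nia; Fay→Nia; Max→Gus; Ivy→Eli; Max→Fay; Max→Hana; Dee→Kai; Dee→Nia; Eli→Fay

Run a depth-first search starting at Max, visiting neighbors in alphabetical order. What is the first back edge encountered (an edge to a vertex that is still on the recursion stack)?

Eli→Lia

DFS from Max (visiting neighbors in alphabetical order); mark gray on enter, black on exit:
Max gray
  Ben gray
  Ben black
  Fay gray
    Nia gray
      Nia→Ben: Ben black — skip
      Hana gray
      Hana black
    Nia black
  Fay black
  Gus gray
    Dee gray
      Dee→Ben: Ben black — skip
      Dee→Hana: Hana black — skip
      Kai gray
        Kai→Ben: Ben black — skip
        Kai→Hana: Hana black — skip
      Kai black
      Dee→Nia: Nia black — skip
    Dee black
    Gus→Kai: Kai black — skip
    Lia gray
      Lia→Hana: Hana black — skip
      Ivy gray
        Eli gray
          Eli→Fay: Fay black — skip
          Eli→Hana: Hana black — skip
          Eli→Lia: Lia is gray → back edge
First back edge: Eli → Lia.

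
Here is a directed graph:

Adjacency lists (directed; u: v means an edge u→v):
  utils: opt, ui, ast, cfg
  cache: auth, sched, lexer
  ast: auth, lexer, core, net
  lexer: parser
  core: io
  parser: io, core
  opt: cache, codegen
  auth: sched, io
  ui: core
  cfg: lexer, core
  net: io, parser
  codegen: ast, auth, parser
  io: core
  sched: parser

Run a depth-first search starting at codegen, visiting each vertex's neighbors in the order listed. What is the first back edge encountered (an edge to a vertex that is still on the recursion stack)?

DFS from codegen (visiting each vertex's neighbors in the order listed); mark gray on enter, black on exit:
codegen gray
  ast gray
    auth gray
      sched gray
        parser gray
          io gray
            core gray
              core→io: io is gray → back edge
First back edge: core → io.

core->io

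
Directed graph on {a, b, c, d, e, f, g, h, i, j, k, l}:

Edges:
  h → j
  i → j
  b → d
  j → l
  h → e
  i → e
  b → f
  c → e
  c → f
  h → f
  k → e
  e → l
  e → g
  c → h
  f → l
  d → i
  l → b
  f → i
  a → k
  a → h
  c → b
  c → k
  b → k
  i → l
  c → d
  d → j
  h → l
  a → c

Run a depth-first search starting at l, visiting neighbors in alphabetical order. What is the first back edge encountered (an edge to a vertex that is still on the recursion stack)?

e→l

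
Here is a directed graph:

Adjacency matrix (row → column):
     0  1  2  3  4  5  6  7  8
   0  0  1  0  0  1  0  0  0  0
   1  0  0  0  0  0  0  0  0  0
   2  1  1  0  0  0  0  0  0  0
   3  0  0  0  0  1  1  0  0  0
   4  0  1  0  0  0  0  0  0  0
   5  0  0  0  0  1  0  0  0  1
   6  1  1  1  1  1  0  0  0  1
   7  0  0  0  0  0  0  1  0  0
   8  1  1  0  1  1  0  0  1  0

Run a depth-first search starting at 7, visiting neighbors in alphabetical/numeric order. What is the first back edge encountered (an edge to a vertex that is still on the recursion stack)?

DFS from 7 (visiting neighbors in alphabetical/numeric order); mark gray on enter, black on exit:
7 gray
  6 gray
    0 gray
      1 gray
      1 black
      4 gray
        4→1: 1 black — skip
      4 black
    0 black
    6→1: 1 black — skip
    2 gray
      2→0: 0 black — skip
      2→1: 1 black — skip
    2 black
    3 gray
      3→4: 4 black — skip
      5 gray
        5→4: 4 black — skip
        8 gray
          8→0: 0 black — skip
          8→1: 1 black — skip
          8→3: 3 is gray → back edge
First back edge: 8 → 3.

8→3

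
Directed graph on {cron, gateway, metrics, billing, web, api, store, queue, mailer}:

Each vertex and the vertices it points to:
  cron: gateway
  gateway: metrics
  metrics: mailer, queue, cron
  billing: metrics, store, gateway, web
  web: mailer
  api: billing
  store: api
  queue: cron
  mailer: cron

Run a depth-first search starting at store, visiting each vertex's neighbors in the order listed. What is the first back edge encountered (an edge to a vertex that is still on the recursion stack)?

gateway->metrics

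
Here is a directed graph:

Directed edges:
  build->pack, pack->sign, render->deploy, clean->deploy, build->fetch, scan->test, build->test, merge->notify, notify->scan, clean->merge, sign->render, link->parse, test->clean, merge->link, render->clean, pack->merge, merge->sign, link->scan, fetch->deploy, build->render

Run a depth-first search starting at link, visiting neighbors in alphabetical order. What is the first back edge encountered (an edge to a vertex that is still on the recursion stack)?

merge->link

DFS from link (visiting neighbors in alphabetical order); mark gray on enter, black on exit:
link gray
  parse gray
  parse black
  scan gray
    test gray
      clean gray
        deploy gray
        deploy black
        merge gray
          merge→link: link is gray → back edge
First back edge: merge → link.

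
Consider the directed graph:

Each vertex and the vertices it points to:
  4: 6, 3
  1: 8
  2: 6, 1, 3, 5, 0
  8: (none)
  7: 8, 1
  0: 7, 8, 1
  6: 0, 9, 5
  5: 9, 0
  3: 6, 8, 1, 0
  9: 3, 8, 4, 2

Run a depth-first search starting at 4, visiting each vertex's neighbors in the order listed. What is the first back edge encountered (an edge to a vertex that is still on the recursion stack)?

DFS from 4 (visiting each vertex's neighbors in the order listed); mark gray on enter, black on exit:
4 gray
  6 gray
    0 gray
      7 gray
        8 gray
        8 black
        1 gray
          1→8: 8 black — skip
        1 black
      7 black
      0→8: 8 black — skip
      0→1: 1 black — skip
    0 black
    9 gray
      3 gray
        3→6: 6 is gray → back edge
First back edge: 3 → 6.

3->6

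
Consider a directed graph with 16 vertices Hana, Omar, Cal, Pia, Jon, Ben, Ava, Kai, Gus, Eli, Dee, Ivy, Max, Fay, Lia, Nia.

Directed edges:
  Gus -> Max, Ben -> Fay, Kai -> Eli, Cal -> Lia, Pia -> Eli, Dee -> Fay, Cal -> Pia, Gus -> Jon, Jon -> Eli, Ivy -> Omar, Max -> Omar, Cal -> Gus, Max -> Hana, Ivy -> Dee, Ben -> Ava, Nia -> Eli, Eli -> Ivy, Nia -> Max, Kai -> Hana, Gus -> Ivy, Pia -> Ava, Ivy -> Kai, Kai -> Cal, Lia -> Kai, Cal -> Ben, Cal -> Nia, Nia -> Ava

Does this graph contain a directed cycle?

DFS with white/gray/black marking, starting from Eli:
Eli gray
  Ivy gray
    Kai gray
      Kai→Eli: Eli is gray → back edge
Back edge found, so a cycle exists: Eli → Ivy → Kai → Eli.

Yes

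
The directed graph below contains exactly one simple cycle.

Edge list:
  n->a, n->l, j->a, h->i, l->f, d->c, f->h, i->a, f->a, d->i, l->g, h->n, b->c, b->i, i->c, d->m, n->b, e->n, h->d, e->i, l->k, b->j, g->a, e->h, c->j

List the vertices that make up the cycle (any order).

f, h, l, n

DFS with gray/black marking from h:
h gray
  n gray
    l gray
      f gray
        a gray
        a black
        f→h: h is gray → back edge
Back edge closes the cycle h → n → l → f → h; its vertices are {f, h, l, n}.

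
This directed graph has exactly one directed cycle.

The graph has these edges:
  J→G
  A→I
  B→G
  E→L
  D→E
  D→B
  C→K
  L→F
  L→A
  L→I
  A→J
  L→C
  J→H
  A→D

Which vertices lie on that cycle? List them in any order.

DFS with gray/black marking from L:
L gray
  C gray
    K gray
    K black
  C black
  F gray
  F black
  I gray
  I black
  A gray
    A→I: I black — skip
    J gray
      H gray
      H black
      G gray
      G black
    J black
    D gray
      E gray
        E→L: L is gray → back edge
Back edge closes the cycle L → A → D → E → L; its vertices are {A, D, E, L}.

A, D, E, L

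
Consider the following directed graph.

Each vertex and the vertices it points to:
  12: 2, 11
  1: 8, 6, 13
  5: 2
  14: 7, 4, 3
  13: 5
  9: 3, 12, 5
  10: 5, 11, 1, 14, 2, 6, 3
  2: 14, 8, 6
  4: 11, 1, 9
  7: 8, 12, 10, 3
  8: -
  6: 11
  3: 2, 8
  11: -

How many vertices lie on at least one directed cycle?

11

A vertex is on a directed cycle iff it belongs to a strongly connected component of size ≥ 2 (or has a self-loop).
The vertices on cycles are {1, 2, 3, 4, 5, 7, 9, 10, 12, 13, 14} — 11 in total.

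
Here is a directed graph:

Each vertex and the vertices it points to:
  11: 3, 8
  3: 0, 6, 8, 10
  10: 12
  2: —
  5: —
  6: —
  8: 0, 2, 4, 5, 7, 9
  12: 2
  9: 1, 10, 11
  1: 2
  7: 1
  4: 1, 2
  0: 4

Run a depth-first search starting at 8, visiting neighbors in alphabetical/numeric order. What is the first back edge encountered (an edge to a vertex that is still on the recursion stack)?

DFS from 8 (visiting neighbors in alphabetical/numeric order); mark gray on enter, black on exit:
8 gray
  0 gray
    4 gray
      1 gray
        2 gray
        2 black
      1 black
      4→2: 2 black — skip
    4 black
  0 black
  8→2: 2 black — skip
  8→4: 4 black — skip
  5 gray
  5 black
  7 gray
    7→1: 1 black — skip
  7 black
  9 gray
    9→1: 1 black — skip
    10 gray
      12 gray
        12→2: 2 black — skip
      12 black
    10 black
    11 gray
      3 gray
        3→0: 0 black — skip
        6 gray
        6 black
        3→8: 8 is gray → back edge
First back edge: 3 → 8.

3→8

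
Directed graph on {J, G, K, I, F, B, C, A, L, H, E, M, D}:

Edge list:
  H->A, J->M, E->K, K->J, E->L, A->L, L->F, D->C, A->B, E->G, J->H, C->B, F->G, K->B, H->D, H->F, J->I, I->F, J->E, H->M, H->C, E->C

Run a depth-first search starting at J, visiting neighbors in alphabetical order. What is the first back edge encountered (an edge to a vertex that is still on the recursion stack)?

K→J

DFS from J (visiting neighbors in alphabetical order); mark gray on enter, black on exit:
J gray
  E gray
    C gray
      B gray
      B black
    C black
    G gray
    G black
    K gray
      K→B: B black — skip
      K→J: J is gray → back edge
First back edge: K → J.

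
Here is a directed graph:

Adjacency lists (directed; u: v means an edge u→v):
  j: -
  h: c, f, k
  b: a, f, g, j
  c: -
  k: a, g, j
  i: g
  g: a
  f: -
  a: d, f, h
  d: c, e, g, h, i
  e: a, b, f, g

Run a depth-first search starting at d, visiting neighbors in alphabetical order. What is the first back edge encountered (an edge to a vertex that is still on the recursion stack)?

a→d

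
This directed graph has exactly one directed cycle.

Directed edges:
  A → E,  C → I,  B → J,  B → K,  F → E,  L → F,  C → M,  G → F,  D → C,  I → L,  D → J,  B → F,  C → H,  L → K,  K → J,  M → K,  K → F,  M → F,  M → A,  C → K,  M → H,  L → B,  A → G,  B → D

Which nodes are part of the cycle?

B, C, D, I, L

DFS with gray/black marking from C:
C gray
  M gray
    A gray
      G gray
        F gray
          E gray
          E black
        F black
      G black
      A→E: E black — skip
    A black
    H gray
    H black
    M→F: F black — skip
    K gray
      K→F: F black — skip
      J gray
      J black
    K black
  M black
  C→H: H black — skip
  C→K: K black — skip
  I gray
    L gray
      L→F: F black — skip
      B gray
        B→J: J black — skip
        B→K: K black — skip
        B→F: F black — skip
        D gray
          D→C: C is gray → back edge
Back edge closes the cycle C → I → L → B → D → C; its vertices are {B, C, D, I, L}.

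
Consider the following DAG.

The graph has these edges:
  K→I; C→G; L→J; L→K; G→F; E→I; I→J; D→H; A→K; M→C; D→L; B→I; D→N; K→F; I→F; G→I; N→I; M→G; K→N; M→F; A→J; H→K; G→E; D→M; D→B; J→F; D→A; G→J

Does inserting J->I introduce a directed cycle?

Yes

Adding J→I creates a cycle iff I can already reach J.
Path from I: I → J.
So I → … → J → I is a cycle.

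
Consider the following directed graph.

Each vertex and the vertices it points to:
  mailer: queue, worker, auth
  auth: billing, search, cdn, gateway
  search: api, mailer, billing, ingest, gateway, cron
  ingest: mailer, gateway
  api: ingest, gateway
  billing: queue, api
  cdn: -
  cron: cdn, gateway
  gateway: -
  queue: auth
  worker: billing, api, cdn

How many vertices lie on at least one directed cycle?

8

A vertex is on a directed cycle iff it belongs to a strongly connected component of size ≥ 2 (or has a self-loop).
The vertices on cycles are {api, auth, queue, ingest, mailer, search, worker, billing} — 8 in total.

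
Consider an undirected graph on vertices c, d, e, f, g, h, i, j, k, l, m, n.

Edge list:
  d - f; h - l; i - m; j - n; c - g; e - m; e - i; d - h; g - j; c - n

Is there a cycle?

DFS, tracking each vertex's parent; an edge to a visited non-parent vertex closes a cycle.
Start from n:
visit n (parent –)
  visit j (parent n)
    j–n: parent, skip
    visit g (parent j)
      g–j: parent, skip
      visit c (parent g)
        c–g: parent, skip
        c–n: n visited and ≠ parent → cycle
Cycle: n – j – g – c – n.

Yes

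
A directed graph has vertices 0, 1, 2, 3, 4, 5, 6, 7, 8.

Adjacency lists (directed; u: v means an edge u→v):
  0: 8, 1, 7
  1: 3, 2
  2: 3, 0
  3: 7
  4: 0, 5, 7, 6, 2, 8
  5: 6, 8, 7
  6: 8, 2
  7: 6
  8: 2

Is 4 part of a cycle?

4 lies on a cycle iff there is a path from 4 back to itself.
Exploring from 4, it never reaches itself; equivalently, its strongly connected component is a singleton.

No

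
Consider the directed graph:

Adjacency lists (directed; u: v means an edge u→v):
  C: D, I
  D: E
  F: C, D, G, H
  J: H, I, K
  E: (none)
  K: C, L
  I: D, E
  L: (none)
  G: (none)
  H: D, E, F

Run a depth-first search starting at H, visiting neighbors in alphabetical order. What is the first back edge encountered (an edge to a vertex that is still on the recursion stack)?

F->H

DFS from H (visiting neighbors in alphabetical order); mark gray on enter, black on exit:
H gray
  D gray
    E gray
    E black
  D black
  H→E: E black — skip
  F gray
    C gray
      C→D: D black — skip
      I gray
        I→D: D black — skip
        I→E: E black — skip
      I black
    C black
    F→D: D black — skip
    G gray
    G black
    F→H: H is gray → back edge
First back edge: F → H.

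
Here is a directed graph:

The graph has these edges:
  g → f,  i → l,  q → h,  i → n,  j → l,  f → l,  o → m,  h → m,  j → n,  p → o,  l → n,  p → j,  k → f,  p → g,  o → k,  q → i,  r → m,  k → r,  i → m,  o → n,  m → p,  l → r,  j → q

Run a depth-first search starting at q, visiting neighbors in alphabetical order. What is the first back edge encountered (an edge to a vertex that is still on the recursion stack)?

DFS from q (visiting neighbors in alphabetical order); mark gray on enter, black on exit:
q gray
  h gray
    m gray
      p gray
        g gray
          f gray
            l gray
              n gray
              n black
              r gray
                r→m: m is gray → back edge
First back edge: r → m.

r->m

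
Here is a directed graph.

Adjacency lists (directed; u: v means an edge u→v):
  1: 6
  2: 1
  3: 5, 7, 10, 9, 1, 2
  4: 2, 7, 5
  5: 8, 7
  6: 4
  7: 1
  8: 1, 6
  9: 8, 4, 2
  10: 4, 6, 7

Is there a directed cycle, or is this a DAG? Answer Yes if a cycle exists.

Yes

DFS with white/gray/black marking, starting from 7:
7 gray
  1 gray
    6 gray
      4 gray
        2 gray
          2→1: 1 is gray → back edge
Back edge found, so a cycle exists: 1 → 6 → 4 → 2 → 1.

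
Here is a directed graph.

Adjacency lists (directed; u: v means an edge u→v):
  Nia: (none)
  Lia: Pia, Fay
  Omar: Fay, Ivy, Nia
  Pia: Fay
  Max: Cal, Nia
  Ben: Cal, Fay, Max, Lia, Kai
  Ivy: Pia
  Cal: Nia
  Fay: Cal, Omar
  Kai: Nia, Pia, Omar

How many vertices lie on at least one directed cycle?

A vertex is on a directed cycle iff it belongs to a strongly connected component of size ≥ 2 (or has a self-loop).
The vertices on cycles are {Fay, Ivy, Pia, Omar} — 4 in total.

4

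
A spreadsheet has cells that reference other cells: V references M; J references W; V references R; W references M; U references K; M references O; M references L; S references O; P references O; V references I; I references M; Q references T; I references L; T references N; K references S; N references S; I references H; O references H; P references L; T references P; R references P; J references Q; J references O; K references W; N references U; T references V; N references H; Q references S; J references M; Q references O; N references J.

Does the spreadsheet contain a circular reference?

DFS with white/gray/black marking, starting from Q:
Q gray
  O gray
    H gray
    H black
  O black
  T gray
    N gray
      U gray
        K gray
          S gray
            S→O: O black — skip
          S black
          W gray
            M gray
              L gray
              L black
              M→O: O black — skip
            M black
          W black
        K black
      U black
      N→H: H black — skip
      J gray
        J→O: O black — skip
        J→W: W black — skip
        J→Q: Q is gray → back edge
Back edge found, so a cycle exists: Q → T → N → J → Q.

Yes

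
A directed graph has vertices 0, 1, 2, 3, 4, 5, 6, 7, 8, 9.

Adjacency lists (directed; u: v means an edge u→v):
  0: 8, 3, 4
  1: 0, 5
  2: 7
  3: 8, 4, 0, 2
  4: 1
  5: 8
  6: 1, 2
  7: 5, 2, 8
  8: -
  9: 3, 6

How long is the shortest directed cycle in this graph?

For each vertex v, BFS finds the shortest path from v back to v.
The shortest such closed walk is 3 → 0 → 3, length 2.

2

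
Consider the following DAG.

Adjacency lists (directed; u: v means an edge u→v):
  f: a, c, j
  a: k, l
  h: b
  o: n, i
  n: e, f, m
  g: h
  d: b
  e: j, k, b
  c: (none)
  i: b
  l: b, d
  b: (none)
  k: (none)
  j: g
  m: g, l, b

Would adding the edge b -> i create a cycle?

Yes

Adding b→i creates a cycle iff i can already reach b.
Path from i: i → b.
So i → … → b → i is a cycle.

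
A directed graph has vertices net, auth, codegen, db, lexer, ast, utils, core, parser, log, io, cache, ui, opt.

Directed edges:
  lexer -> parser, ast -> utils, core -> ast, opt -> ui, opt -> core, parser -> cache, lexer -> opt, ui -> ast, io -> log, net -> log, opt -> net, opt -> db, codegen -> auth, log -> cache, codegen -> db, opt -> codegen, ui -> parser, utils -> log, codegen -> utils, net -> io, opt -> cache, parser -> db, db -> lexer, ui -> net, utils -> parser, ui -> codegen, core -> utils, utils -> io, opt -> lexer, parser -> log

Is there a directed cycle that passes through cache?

No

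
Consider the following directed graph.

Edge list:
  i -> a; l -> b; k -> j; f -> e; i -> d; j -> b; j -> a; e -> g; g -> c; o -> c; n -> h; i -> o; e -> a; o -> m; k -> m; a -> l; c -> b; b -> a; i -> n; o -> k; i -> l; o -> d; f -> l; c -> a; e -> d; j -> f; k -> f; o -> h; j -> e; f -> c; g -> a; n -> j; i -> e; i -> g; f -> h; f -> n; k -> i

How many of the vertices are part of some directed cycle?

9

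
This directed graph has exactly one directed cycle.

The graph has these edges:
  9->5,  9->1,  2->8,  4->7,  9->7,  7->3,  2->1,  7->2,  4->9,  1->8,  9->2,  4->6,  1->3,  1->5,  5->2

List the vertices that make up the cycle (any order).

DFS with gray/black marking from 2:
2 gray
  1 gray
    5 gray
      5→2: 2 is gray → back edge
Back edge closes the cycle 2 → 1 → 5 → 2; its vertices are {1, 2, 5}.

1, 2, 5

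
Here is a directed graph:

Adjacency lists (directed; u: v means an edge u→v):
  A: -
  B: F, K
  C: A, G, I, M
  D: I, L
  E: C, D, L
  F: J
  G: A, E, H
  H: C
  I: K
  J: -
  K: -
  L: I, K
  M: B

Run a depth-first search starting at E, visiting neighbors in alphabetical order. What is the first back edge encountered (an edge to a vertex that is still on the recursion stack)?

G->E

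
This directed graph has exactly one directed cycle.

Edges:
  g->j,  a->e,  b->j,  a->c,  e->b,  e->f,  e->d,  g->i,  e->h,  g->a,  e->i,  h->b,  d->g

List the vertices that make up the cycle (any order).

a, d, e, g

DFS with gray/black marking from e:
e gray
  f gray
  f black
  b gray
    j gray
    j black
  b black
  i gray
  i black
  d gray
    g gray
      g→i: i black — skip
      a gray
        a→e: e is gray → back edge
Back edge closes the cycle e → d → g → a → e; its vertices are {a, d, e, g}.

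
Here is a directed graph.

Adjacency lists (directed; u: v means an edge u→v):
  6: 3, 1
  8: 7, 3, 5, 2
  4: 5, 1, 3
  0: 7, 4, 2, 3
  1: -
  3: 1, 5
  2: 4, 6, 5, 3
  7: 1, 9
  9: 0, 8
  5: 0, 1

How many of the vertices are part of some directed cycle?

9

A vertex is on a directed cycle iff it belongs to a strongly connected component of size ≥ 2 (or has a self-loop).
The vertices on cycles are {0, 2, 3, 4, 5, 6, 7, 8, 9} — 9 in total.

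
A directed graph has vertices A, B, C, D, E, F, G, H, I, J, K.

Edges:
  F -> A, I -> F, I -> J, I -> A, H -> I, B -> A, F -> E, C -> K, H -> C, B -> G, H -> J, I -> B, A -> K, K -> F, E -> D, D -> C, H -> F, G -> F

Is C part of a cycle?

C is on a cycle iff C can reach itself via ≥1 edge.
C → K → F → E → D → C — yes.

Yes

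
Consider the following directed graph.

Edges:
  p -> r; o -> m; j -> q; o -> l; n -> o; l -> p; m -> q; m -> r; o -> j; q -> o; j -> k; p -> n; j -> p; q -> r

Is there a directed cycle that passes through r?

No

r lies on a cycle iff there is a path from r back to itself.
Exploring from r, it never reaches itself; equivalently, its strongly connected component is a singleton.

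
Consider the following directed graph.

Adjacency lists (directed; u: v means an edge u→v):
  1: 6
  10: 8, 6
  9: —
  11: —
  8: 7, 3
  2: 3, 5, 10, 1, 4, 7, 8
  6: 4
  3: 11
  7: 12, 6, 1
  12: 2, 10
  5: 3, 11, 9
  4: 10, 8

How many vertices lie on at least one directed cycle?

8

A vertex is on a directed cycle iff it belongs to a strongly connected component of size ≥ 2 (or has a self-loop).
The vertices on cycles are {1, 2, 4, 6, 7, 8, 10, 12} — 8 in total.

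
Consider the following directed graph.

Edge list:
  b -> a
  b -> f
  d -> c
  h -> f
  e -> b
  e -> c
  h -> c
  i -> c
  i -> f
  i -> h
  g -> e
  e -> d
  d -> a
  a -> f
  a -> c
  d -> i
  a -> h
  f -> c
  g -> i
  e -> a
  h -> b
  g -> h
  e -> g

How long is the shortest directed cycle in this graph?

2

For each vertex v, BFS finds the shortest path from v back to v.
The shortest such closed walk is g → e → g, length 2.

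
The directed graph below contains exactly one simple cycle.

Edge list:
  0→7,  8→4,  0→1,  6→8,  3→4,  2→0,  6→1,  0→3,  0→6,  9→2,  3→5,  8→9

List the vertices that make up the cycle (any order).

0, 2, 6, 8, 9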